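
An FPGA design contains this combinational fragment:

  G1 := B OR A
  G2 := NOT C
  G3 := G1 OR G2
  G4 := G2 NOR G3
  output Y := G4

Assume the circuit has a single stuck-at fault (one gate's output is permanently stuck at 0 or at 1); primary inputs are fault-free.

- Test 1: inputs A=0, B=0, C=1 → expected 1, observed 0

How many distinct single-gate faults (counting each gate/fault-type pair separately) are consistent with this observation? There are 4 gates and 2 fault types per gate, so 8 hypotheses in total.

Fault-free: G1=0, G2=0, G3=0, G4=1 → 1. Observed 0.
  G1 stuck-at-0: output 1 ✗
  G1 stuck-at-1: output 0 ✓
  G2 stuck-at-0: output 1 ✗
  G2 stuck-at-1: output 0 ✓
  G3 stuck-at-0: output 1 ✗
  G3 stuck-at-1: output 0 ✓
  G4 stuck-at-0: output 0 ✓
  G4 stuck-at-1: output 1 ✗
Consistent faults: {G1 stuck-at-1, G2 stuck-at-1, G3 stuck-at-1, G4 stuck-at-0} — 4 in all.

4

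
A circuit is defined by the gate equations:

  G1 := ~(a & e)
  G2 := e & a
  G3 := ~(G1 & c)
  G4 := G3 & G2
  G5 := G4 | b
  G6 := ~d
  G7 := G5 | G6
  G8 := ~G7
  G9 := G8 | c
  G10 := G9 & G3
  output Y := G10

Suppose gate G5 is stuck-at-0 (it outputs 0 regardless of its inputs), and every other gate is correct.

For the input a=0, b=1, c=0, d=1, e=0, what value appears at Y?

Propagate with G5 forced: G1=1, G2=0, G3=1, G4=0, G5=0 [stuck-at-0], G6=0, G7=0, G8=1, G9=1, G10=1.
So Y = 1. (Without the fault it would be 0.)

1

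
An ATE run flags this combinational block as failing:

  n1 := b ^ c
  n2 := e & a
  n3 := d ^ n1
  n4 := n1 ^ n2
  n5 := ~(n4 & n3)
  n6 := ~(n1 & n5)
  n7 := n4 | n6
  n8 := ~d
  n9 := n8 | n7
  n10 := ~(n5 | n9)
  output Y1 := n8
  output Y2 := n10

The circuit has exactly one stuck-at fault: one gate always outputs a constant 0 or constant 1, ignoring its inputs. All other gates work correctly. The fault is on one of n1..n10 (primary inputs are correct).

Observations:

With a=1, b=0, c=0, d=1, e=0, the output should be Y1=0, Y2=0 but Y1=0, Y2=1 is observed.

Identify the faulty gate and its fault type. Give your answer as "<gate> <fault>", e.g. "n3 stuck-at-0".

n10 stuck-at-1

Fault-free values for test 1 (a=1, b=0, c=0, d=1, e=0): n1=0, n2=0, n3=1, n4=0, n5=1, n6=1, n7=1, n8=0, n9=1, n10=0, giving Y1=0, Y2=0. Observed Y1=0, Y2=1.
Test 1: faults giving observed Y1=0, Y2=1 are {n10 stuck-at-1}.
Only n10 stuck-at-1 is consistent with every test.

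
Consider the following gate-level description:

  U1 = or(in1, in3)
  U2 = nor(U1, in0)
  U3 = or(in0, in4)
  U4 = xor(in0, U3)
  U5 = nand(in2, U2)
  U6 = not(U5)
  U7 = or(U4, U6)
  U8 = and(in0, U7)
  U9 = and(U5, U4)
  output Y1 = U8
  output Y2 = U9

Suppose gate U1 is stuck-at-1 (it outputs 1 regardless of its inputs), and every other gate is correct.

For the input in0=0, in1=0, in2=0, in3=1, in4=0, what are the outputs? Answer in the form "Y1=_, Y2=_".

Y1=0, Y2=0

Propagate with U1 forced: U1=1 [stuck-at-1], U2=0, U3=0, U4=0, U5=1, U6=0, U7=0, U8=0, U9=0.
So the outputs are Y1=0, Y2=0. (Same as the fault-free value — the fault is masked on this input.)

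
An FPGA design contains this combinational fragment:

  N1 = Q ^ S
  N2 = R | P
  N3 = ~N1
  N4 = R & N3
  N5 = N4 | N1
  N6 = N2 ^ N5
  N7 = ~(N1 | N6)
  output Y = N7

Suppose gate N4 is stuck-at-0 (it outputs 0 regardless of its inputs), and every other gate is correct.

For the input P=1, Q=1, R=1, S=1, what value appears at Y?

0

Propagate with N4 forced: N1=0, N2=1, N3=1, N4=0 [stuck-at-0], N5=0, N6=1, N7=0.
So Y = 0. (Without the fault it would be 1.)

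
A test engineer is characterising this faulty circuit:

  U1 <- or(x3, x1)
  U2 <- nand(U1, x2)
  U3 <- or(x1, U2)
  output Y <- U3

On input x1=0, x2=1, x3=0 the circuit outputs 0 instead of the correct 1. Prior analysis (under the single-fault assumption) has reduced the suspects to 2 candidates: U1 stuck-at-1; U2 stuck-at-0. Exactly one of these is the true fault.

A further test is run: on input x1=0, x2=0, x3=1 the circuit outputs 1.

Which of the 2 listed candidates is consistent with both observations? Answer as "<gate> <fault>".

U1 stuck-at-1

Evaluate each candidate on input x1=0, x2=0, x3=1:
  U1 stuck-at-1: U1=1 [stuck-at-1], U2=1, U3=1 → 1 — matches
  U2 stuck-at-0: U1=1, U2=0 [stuck-at-0], U3=0 → 0 — eliminated
Only U1 stuck-at-1 reproduces the observed 1.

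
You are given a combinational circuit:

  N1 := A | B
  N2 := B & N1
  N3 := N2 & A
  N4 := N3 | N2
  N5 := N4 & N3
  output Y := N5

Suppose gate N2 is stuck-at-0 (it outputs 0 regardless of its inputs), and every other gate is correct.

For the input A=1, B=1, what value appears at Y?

Propagate with N2 forced: N1=1, N2=0 [stuck-at-0], N3=0, N4=0, N5=0.
So Y = 0. (Without the fault it would be 1.)

0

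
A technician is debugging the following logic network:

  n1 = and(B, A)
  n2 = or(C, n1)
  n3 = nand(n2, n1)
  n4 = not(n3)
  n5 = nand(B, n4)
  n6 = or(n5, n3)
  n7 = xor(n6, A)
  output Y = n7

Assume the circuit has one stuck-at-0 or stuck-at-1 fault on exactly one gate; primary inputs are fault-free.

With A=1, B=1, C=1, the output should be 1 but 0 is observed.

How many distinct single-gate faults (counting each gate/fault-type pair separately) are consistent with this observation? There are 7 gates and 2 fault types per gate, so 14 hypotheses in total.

7

Fault-free: n1=1, n2=1, n3=0, n4=1, n5=0, n6=0, n7=1 → 1. Observed 0.
  n1 stuck-at-0: output 0 ✓
  n1 stuck-at-1: output 1 ✗
  n2 stuck-at-0: output 0 ✓
  n2 stuck-at-1: output 1 ✗
  n3 stuck-at-0: output 1 ✗
  n3 stuck-at-1: output 0 ✓
  n4 stuck-at-0: output 0 ✓
  n4 stuck-at-1: output 1 ✗
  n5 stuck-at-0: output 1 ✗
  n5 stuck-at-1: output 0 ✓
  n6 stuck-at-0: output 1 ✗
  n6 stuck-at-1: output 0 ✓
  n7 stuck-at-0: output 0 ✓
  n7 stuck-at-1: output 1 ✗
Consistent faults: {n1 stuck-at-0, n2 stuck-at-0, n3 stuck-at-1, n4 stuck-at-0, n5 stuck-at-1, n6 stuck-at-1, n7 stuck-at-0} — 7 in all.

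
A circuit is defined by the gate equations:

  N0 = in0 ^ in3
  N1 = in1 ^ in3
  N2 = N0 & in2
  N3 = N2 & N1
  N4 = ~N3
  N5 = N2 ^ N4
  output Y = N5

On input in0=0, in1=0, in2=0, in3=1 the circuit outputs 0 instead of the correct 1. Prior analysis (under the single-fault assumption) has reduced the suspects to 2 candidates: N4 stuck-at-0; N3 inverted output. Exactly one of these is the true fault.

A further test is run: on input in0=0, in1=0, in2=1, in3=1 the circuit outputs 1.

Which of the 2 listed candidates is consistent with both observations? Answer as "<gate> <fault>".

N4 stuck-at-0

Evaluate each candidate on input in0=0, in1=0, in2=1, in3=1:
  N4 stuck-at-0: N0=1, N1=1, N2=1, N3=1, N4=0 [stuck-at-0], N5=1 → 1 — matches
  N3 inverted output: N0=1, N1=1, N2=1, N3=0 [inverted output], N4=1, N5=0 → 0 — eliminated
Only N4 stuck-at-0 reproduces the observed 1.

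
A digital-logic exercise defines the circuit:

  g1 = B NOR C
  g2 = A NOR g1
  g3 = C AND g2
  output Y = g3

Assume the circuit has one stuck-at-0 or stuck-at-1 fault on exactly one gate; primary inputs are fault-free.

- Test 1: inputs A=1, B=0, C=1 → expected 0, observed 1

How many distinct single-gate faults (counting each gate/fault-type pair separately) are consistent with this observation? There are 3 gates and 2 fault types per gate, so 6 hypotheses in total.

Fault-free: g1=0, g2=0, g3=0 → 0. Observed 1.
  g1 stuck-at-0: output 0 ✗
  g1 stuck-at-1: output 0 ✗
  g2 stuck-at-0: output 0 ✗
  g2 stuck-at-1: output 1 ✓
  g3 stuck-at-0: output 0 ✗
  g3 stuck-at-1: output 1 ✓
Consistent faults: {g2 stuck-at-1, g3 stuck-at-1} — 2 in all.

2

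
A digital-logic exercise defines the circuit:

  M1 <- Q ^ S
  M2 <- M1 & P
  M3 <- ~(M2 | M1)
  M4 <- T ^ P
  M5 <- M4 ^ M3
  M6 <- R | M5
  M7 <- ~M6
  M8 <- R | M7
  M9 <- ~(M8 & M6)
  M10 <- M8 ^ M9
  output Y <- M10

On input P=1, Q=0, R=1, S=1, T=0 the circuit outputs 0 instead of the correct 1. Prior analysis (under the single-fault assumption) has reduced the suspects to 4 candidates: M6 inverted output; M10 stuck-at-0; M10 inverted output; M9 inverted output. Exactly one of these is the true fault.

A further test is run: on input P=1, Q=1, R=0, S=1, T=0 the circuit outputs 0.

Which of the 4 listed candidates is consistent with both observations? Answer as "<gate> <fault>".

Evaluate each candidate on input P=1, Q=1, R=0, S=1, T=0:
  M6 inverted output: M1=0, M2=0, M3=1, M4=1, M5=0, M6=1 [inverted output], M7=0, M8=0, M9=1, M10=1 → 1 — eliminated
  M10 stuck-at-0: M1=0, M2=0, M3=1, M4=1, M5=0, M6=0, M7=1, M8=1, M9=1, M10=0 [stuck-at-0] → 0 — matches
  M10 inverted output: M1=0, M2=0, M3=1, M4=1, M5=0, M6=0, M7=1, M8=1, M9=1, M10=1 [inverted output] → 1 — eliminated
  M9 inverted output: M1=0, M2=0, M3=1, M4=1, M5=0, M6=0, M7=1, M8=1, M9=0 [inverted output], M10=1 → 1 — eliminated
Only M10 stuck-at-0 reproduces the observed 0.

M10 stuck-at-0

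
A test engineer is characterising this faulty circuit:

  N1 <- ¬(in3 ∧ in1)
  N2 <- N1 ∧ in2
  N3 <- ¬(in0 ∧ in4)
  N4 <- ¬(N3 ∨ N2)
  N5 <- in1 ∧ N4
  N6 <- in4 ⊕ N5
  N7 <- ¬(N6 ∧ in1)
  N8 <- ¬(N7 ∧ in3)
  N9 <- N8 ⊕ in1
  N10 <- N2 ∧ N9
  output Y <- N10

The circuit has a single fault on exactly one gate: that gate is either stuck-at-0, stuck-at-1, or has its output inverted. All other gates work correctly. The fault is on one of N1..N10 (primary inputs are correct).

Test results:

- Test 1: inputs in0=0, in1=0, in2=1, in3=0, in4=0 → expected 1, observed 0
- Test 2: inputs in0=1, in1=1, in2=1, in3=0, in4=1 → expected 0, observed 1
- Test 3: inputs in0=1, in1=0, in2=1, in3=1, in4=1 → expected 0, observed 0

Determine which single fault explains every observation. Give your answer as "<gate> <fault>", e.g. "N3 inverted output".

N8 stuck-at-0

Fault-free values for test 1 (in0=0, in1=0, in2=1, in3=0, in4=0): N1=1, N2=1, N3=1, N4=0, N5=0, N6=0, N7=1, N8=1, N9=1, N10=1, giving Y=1. Observed 0.
Test 1: faults giving observed 0 are {N1 stuck-at-0, N1 inverted output, N2 stuck-at-0, N2 inverted output, N8 stuck-at-0, N8 inverted output, N9 stuck-at-0, N9 inverted output, N10 stuck-at-0, N10 inverted output}.
Test 2 (in0=1, in1=1, in2=1, in3=0, in4=1): fault-free N1=1, N2=1, N3=0, N4=0, N5=0, N6=1, N7=0, N8=1, N9=0, N10=0 → 0; observed 1. Eliminates N1 stuck-at-0, N1 inverted output, N2 stuck-at-0, N2 inverted output, N9 stuck-at-0, N10 stuck-at-0.
Test 3 (in0=1, in1=0, in2=1, in3=1, in4=1): fault-free N1=1, N2=1, N3=0, N4=0, N5=0, N6=1, N7=1, N8=0, N9=0, N10=0 → 0; observed 0. Eliminates N8 inverted output, N9 inverted output, N10 inverted output.
Only N8 stuck-at-0 is consistent with every test.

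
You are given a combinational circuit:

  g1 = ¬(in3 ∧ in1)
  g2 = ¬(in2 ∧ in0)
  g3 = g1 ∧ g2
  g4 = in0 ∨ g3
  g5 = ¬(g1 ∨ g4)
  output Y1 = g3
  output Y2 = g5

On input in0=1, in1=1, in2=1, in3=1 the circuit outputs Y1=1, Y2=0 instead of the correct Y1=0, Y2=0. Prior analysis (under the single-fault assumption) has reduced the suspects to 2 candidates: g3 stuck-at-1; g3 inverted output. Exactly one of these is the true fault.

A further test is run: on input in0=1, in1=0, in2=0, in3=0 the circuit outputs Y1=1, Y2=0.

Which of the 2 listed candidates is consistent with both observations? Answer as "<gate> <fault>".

Evaluate each candidate on input in0=1, in1=0, in2=0, in3=0:
  g3 stuck-at-1: g1=1, g2=1, g3=1 [stuck-at-1], g4=1, g5=0 → Y1=1, Y2=0 — matches
  g3 inverted output: g1=1, g2=1, g3=0 [inverted output], g4=1, g5=0 → Y1=0, Y2=0 — eliminated
Only g3 stuck-at-1 reproduces the observed Y1=1, Y2=0.

g3 stuck-at-1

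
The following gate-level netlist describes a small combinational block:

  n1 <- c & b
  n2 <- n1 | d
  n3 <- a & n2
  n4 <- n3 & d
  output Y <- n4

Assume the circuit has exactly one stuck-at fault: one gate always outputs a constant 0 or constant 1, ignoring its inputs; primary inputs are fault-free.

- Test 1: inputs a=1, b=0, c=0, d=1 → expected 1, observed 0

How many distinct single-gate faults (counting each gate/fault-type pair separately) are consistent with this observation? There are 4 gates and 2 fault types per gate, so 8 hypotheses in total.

Fault-free: n1=0, n2=1, n3=1, n4=1 → 1. Observed 0.
  n1 stuck-at-0: output 1 ✗
  n1 stuck-at-1: output 1 ✗
  n2 stuck-at-0: output 0 ✓
  n2 stuck-at-1: output 1 ✗
  n3 stuck-at-0: output 0 ✓
  n3 stuck-at-1: output 1 ✗
  n4 stuck-at-0: output 0 ✓
  n4 stuck-at-1: output 1 ✗
Consistent faults: {n2 stuck-at-0, n3 stuck-at-0, n4 stuck-at-0} — 3 in all.

3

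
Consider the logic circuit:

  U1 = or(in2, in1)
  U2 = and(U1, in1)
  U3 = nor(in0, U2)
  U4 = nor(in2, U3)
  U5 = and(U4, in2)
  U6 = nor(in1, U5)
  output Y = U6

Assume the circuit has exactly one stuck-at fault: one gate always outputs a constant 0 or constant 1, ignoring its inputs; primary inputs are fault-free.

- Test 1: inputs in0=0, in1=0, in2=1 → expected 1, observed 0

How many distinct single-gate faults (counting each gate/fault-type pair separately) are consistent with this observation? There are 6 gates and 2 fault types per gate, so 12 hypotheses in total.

Fault-free: U1=1, U2=0, U3=1, U4=0, U5=0, U6=1 → 1. Observed 0.
  U1 stuck-at-0: output 1 ✗
  U1 stuck-at-1: output 1 ✗
  U2 stuck-at-0: output 1 ✗
  U2 stuck-at-1: output 1 ✗
  U3 stuck-at-0: output 1 ✗
  U3 stuck-at-1: output 1 ✗
  U4 stuck-at-0: output 1 ✗
  U4 stuck-at-1: output 0 ✓
  U5 stuck-at-0: output 1 ✗
  U5 stuck-at-1: output 0 ✓
  U6 stuck-at-0: output 0 ✓
  U6 stuck-at-1: output 1 ✗
Consistent faults: {U4 stuck-at-1, U5 stuck-at-1, U6 stuck-at-0} — 3 in all.

3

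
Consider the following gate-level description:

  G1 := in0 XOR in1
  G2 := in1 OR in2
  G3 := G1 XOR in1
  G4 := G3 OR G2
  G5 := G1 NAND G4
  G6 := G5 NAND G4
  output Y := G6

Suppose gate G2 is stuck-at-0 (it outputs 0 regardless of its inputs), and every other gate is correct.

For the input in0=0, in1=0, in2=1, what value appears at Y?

1

Propagate with G2 forced: G1=0, G2=0 [stuck-at-0], G3=0, G4=0, G5=1, G6=1.
So Y = 1. (Without the fault it would be 0.)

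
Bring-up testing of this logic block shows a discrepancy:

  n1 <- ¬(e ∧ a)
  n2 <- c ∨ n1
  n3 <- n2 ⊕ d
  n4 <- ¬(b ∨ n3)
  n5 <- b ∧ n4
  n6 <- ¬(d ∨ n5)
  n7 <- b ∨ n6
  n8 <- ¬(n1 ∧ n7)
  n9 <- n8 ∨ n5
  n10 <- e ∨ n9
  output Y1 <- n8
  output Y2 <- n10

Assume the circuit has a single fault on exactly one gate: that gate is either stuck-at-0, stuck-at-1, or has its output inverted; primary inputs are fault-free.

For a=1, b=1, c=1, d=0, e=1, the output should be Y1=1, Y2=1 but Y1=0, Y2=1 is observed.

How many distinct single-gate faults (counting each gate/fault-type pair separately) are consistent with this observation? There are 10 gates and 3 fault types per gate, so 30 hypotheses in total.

4

Fault-free: n1=0, n2=1, n3=1, n4=0, n5=0, n6=1, n7=1, n8=1, n9=1, n10=1 → Y1=1, Y2=1. Observed Y1=0, Y2=1.
  n1: stuck-at-1, inverted output ✓; others ✗
  n2: none of the 3 fault types match ✗
  n3: none of the 3 fault types match ✗
  n4: none of the 3 fault types match ✗
  n5: none of the 3 fault types match ✗
  n6: none of the 3 fault types match ✗
  n7: none of the 3 fault types match ✗
  n8: stuck-at-0, inverted output ✓; others ✗
  n9: none of the 3 fault types match ✗
  n10: none of the 3 fault types match ✗
Consistent faults: {n1 stuck-at-1, n1 inverted output, n8 stuck-at-0, n8 inverted output} — 4 in all.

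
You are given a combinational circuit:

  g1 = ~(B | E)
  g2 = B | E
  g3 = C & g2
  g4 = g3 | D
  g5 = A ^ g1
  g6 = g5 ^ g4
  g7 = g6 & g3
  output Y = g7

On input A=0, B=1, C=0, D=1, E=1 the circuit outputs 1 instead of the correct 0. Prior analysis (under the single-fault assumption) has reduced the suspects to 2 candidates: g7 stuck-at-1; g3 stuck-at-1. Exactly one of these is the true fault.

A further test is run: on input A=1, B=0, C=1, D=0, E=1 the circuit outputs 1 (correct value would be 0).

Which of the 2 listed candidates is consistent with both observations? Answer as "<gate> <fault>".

Evaluate each candidate on input A=1, B=0, C=1, D=0, E=1:
  g7 stuck-at-1: g1=0, g2=1, g3=1, g4=1, g5=1, g6=0, g7=1 [stuck-at-1] → 1 — matches
  g3 stuck-at-1: g1=0, g2=1, g3=1 [stuck-at-1], g4=1, g5=1, g6=0, g7=0 → 0 — eliminated
Only g7 stuck-at-1 reproduces the observed 1.

g7 stuck-at-1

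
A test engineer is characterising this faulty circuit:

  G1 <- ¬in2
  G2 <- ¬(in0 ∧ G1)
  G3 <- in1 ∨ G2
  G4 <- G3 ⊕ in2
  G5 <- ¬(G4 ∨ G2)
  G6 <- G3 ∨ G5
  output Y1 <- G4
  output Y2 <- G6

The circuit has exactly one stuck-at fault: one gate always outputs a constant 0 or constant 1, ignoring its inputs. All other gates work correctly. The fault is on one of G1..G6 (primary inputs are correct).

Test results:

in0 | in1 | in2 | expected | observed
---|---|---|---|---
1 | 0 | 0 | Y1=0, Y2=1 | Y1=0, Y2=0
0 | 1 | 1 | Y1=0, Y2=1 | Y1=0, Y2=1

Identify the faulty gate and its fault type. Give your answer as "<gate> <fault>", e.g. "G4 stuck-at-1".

Fault-free values for test 1 (in0=1, in1=0, in2=0): G1=1, G2=0, G3=0, G4=0, G5=1, G6=1, giving Y1=0, Y2=1. Observed Y1=0, Y2=0.
Test 1: faults giving observed Y1=0, Y2=0 are {G5 stuck-at-0, G6 stuck-at-0}.
Test 2 (in0=0, in1=1, in2=1): fault-free G1=0, G2=1, G3=1, G4=0, G5=0, G6=1 → Y1=0, Y2=1; observed Y1=0, Y2=1. Eliminates G6 stuck-at-0.
Only G5 stuck-at-0 is consistent with every test.

G5 stuck-at-0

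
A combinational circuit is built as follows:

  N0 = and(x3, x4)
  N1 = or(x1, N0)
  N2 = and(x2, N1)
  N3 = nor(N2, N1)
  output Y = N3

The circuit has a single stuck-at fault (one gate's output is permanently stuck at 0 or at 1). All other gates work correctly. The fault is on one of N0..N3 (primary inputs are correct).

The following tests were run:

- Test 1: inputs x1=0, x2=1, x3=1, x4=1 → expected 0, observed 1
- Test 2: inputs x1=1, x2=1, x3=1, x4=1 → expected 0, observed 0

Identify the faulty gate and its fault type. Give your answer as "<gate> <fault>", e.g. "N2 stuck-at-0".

Fault-free values for test 1 (x1=0, x2=1, x3=1, x4=1): N0=1, N1=1, N2=1, N3=0, giving Y=0. Observed 1.
Test 1: faults giving observed 1 are {N0 stuck-at-0, N1 stuck-at-0, N3 stuck-at-1}.
Test 2 (x1=1, x2=1, x3=1, x4=1): fault-free N0=1, N1=1, N2=1, N3=0 → 0; observed 0. Eliminates N1 stuck-at-0, N3 stuck-at-1.
Only N0 stuck-at-0 is consistent with every test.

N0 stuck-at-0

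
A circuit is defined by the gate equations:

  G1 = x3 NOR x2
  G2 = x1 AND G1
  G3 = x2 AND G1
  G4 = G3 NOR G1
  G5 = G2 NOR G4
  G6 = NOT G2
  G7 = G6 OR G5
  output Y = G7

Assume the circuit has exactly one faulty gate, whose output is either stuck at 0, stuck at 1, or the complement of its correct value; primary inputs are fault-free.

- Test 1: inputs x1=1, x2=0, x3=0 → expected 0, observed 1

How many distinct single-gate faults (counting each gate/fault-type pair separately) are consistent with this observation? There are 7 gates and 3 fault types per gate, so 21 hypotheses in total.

Fault-free: G1=1, G2=1, G3=0, G4=0, G5=0, G6=0, G7=0 → 0. Observed 1.
  G1: stuck-at-0, inverted output ✓; others ✗
  G2: stuck-at-0, inverted output ✓; others ✗
  G3: none of the 3 fault types match ✗
  G4: none of the 3 fault types match ✗
  G5: stuck-at-1, inverted output ✓; others ✗
  G6: stuck-at-1, inverted output ✓; others ✗
  G7: stuck-at-1, inverted output ✓; others ✗
Consistent faults: {G1 stuck-at-0, G1 inverted output, G2 stuck-at-0, G2 inverted output, G5 stuck-at-1, G5 inverted output, G6 stuck-at-1, G6 inverted output, G7 stuck-at-1, G7 inverted output} — 10 in all.

10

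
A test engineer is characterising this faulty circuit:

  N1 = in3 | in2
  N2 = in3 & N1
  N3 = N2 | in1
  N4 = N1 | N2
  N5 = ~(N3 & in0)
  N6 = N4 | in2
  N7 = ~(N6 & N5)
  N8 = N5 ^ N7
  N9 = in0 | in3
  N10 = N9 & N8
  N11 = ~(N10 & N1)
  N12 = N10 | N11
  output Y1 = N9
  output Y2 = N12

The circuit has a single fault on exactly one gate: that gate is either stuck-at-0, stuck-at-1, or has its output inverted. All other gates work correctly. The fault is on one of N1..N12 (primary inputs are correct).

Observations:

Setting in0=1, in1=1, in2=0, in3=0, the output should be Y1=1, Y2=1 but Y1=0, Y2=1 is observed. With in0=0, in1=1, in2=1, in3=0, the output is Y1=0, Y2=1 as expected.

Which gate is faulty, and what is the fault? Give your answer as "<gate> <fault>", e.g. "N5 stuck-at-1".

Fault-free values for test 1 (in0=1, in1=1, in2=0, in3=0): N1=0, N2=0, N3=1, N4=0, N5=0, N6=0, N7=1, N8=1, N9=1, N10=1, N11=1, N12=1, giving Y1=1, Y2=1. Observed Y1=0, Y2=1.
Test 1: faults giving observed Y1=0, Y2=1 are {N9 stuck-at-0, N9 inverted output}.
Test 2 (in0=0, in1=1, in2=1, in3=0): fault-free N1=1, N2=0, N3=1, N4=1, N5=1, N6=1, N7=0, N8=1, N9=0, N10=0, N11=1, N12=1 → Y1=0, Y2=1; observed Y1=0, Y2=1. Eliminates N9 inverted output.
Only N9 stuck-at-0 is consistent with every test.

N9 stuck-at-0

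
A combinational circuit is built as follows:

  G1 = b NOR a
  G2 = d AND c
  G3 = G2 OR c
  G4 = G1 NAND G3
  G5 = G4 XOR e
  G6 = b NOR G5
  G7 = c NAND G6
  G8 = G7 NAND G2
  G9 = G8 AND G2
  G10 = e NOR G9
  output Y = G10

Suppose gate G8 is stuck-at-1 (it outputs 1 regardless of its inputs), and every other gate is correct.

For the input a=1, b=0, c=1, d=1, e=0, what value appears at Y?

0

Propagate with G8 forced: G1=0, G2=1, G3=1, G4=1, G5=1, G6=0, G7=1, G8=1 [stuck-at-1], G9=1, G10=0.
So Y = 0. (Without the fault it would be 1.)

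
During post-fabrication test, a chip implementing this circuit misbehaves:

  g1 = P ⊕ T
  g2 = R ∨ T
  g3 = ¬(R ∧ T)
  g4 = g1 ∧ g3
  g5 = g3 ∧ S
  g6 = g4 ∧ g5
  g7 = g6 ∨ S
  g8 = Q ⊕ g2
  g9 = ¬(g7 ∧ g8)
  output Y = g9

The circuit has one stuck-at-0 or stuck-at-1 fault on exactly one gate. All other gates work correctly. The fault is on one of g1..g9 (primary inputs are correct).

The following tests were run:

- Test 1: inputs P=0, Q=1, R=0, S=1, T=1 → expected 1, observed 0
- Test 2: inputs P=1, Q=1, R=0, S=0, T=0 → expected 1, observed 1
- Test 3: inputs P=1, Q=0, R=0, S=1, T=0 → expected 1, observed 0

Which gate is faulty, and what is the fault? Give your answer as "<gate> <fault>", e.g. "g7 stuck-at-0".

Fault-free values for test 1 (P=0, Q=1, R=0, S=1, T=1): g1=1, g2=1, g3=1, g4=1, g5=1, g6=1, g7=1, g8=0, g9=1, giving Y=1. Observed 0.
Test 1: faults giving observed 0 are {g2 stuck-at-0, g8 stuck-at-1, g9 stuck-at-0}.
Test 2 (P=1, Q=1, R=0, S=0, T=0): fault-free g1=1, g2=0, g3=1, g4=1, g5=0, g6=0, g7=0, g8=1, g9=1 → 1; observed 1. Eliminates g9 stuck-at-0.
Test 3 (P=1, Q=0, R=0, S=1, T=0): fault-free g1=1, g2=0, g3=1, g4=1, g5=1, g6=1, g7=1, g8=0, g9=1 → 1; observed 0. Eliminates g2 stuck-at-0.
Only g8 stuck-at-1 is consistent with every test.

g8 stuck-at-1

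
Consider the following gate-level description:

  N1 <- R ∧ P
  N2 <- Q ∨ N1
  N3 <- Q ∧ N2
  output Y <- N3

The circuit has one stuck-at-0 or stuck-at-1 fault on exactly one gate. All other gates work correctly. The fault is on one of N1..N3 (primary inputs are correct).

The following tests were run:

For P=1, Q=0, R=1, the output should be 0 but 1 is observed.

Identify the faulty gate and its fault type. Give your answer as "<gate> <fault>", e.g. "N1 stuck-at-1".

N3 stuck-at-1

Fault-free values for test 1 (P=1, Q=0, R=1): N1=1, N2=1, N3=0, giving Y=0. Observed 1.
Test 1: faults giving observed 1 are {N3 stuck-at-1}.
Only N3 stuck-at-1 is consistent with every test.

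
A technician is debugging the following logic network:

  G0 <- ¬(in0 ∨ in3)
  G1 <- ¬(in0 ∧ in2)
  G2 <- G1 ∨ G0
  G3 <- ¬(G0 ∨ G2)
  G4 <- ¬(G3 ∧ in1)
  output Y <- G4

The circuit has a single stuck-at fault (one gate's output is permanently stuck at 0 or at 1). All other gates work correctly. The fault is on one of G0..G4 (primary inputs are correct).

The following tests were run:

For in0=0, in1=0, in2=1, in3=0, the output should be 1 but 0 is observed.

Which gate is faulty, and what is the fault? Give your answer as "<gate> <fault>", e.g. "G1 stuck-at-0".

Fault-free values for test 1 (in0=0, in1=0, in2=1, in3=0): G0=1, G1=1, G2=1, G3=0, G4=1, giving Y=1. Observed 0.
Test 1: faults giving observed 0 are {G4 stuck-at-0}.
Only G4 stuck-at-0 is consistent with every test.

G4 stuck-at-0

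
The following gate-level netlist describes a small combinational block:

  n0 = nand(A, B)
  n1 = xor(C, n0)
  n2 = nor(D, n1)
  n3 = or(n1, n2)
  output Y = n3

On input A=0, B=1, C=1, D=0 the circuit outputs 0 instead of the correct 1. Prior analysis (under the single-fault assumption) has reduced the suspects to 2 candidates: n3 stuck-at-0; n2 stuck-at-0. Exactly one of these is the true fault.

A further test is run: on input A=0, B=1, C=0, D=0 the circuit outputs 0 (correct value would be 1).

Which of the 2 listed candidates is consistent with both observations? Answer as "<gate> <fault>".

n3 stuck-at-0

Evaluate each candidate on input A=0, B=1, C=0, D=0:
  n3 stuck-at-0: n0=1, n1=1, n2=0, n3=0 [stuck-at-0] → 0 — matches
  n2 stuck-at-0: n0=1, n1=1, n2=0 [stuck-at-0], n3=1 → 1 — eliminated
Only n3 stuck-at-0 reproduces the observed 0.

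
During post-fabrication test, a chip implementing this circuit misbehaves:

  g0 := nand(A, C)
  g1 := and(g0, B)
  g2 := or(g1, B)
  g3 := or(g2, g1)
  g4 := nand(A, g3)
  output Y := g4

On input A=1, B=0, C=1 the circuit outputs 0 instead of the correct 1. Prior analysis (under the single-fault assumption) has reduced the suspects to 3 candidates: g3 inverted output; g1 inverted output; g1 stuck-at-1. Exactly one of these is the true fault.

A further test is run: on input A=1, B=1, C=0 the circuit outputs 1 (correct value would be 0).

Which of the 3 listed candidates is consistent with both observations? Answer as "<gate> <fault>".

g3 inverted output

Evaluate each candidate on input A=1, B=1, C=0:
  g3 inverted output: g0=1, g1=1, g2=1, g3=0 [inverted output], g4=1 → 1 — matches
  g1 inverted output: g0=1, g1=0 [inverted output], g2=1, g3=1, g4=0 → 0 — eliminated
  g1 stuck-at-1: g0=1, g1=1 [stuck-at-1], g2=1, g3=1, g4=0 → 0 — eliminated
Only g3 inverted output reproduces the observed 1.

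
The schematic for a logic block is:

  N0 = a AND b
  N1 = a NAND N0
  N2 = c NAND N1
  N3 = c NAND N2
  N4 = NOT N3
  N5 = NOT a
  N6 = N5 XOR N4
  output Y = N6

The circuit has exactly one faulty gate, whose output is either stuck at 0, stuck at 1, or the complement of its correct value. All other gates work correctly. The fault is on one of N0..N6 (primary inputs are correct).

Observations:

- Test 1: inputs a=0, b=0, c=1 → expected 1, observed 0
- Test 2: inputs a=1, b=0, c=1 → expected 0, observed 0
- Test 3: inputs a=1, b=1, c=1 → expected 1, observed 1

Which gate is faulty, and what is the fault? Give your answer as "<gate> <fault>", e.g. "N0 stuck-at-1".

N5 stuck-at-0

Fault-free values for test 1 (a=0, b=0, c=1): N0=0, N1=1, N2=0, N3=1, N4=0, N5=1, N6=1, giving Y=1. Observed 0.
Test 1: faults giving observed 0 are {N1 stuck-at-0, N1 inverted output, N2 stuck-at-1, N2 inverted output, N3 stuck-at-0, N3 inverted output, N4 stuck-at-1, N4 inverted output, N5 stuck-at-0, N5 inverted output, N6 stuck-at-0, N6 inverted output}.
Test 2 (a=1, b=0, c=1): fault-free N0=0, N1=1, N2=0, N3=1, N4=0, N5=0, N6=0 → 0; observed 0. Eliminates N1 stuck-at-0, N1 inverted output, N2 stuck-at-1, N2 inverted output, N3 stuck-at-0, N3 inverted output, N4 stuck-at-1, N4 inverted output, N5 inverted output, N6 inverted output.
Test 3 (a=1, b=1, c=1): fault-free N0=1, N1=0, N2=1, N3=0, N4=1, N5=0, N6=1 → 1; observed 1. Eliminates N6 stuck-at-0.
Only N5 stuck-at-0 is consistent with every test.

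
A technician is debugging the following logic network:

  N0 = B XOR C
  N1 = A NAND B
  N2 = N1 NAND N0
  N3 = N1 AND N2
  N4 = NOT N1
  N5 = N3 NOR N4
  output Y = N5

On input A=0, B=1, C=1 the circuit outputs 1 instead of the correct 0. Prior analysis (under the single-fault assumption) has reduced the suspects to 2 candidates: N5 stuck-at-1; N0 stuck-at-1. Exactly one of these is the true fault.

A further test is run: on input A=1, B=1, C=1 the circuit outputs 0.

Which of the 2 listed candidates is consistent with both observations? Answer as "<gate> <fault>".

N0 stuck-at-1

Evaluate each candidate on input A=1, B=1, C=1:
  N5 stuck-at-1: N0=0, N1=0, N2=1, N3=0, N4=1, N5=1 [stuck-at-1] → 1 — eliminated
  N0 stuck-at-1: N0=1 [stuck-at-1], N1=0, N2=1, N3=0, N4=1, N5=0 → 0 — matches
Only N0 stuck-at-1 reproduces the observed 0.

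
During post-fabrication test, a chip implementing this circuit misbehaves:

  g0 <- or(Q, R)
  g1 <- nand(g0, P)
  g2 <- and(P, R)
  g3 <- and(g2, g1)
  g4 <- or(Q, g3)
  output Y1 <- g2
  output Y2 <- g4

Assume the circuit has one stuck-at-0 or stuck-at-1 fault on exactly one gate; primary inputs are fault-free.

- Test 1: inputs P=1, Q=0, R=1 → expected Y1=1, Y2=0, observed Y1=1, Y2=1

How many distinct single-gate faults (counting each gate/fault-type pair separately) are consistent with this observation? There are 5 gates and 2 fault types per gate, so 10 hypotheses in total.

4

Fault-free: g0=1, g1=0, g2=1, g3=0, g4=0 → Y1=1, Y2=0. Observed Y1=1, Y2=1.
  g0 stuck-at-0: output Y1=1, Y2=1 ✓
  g0 stuck-at-1: output Y1=1, Y2=0 ✗
  g1 stuck-at-0: output Y1=1, Y2=0 ✗
  g1 stuck-at-1: output Y1=1, Y2=1 ✓
  g2 stuck-at-0: output Y1=0, Y2=0 ✗
  g2 stuck-at-1: output Y1=1, Y2=0 ✗
  g3 stuck-at-0: output Y1=1, Y2=0 ✗
  g3 stuck-at-1: output Y1=1, Y2=1 ✓
  g4 stuck-at-0: output Y1=1, Y2=0 ✗
  g4 stuck-at-1: output Y1=1, Y2=1 ✓
Consistent faults: {g0 stuck-at-0, g1 stuck-at-1, g3 stuck-at-1, g4 stuck-at-1} — 4 in all.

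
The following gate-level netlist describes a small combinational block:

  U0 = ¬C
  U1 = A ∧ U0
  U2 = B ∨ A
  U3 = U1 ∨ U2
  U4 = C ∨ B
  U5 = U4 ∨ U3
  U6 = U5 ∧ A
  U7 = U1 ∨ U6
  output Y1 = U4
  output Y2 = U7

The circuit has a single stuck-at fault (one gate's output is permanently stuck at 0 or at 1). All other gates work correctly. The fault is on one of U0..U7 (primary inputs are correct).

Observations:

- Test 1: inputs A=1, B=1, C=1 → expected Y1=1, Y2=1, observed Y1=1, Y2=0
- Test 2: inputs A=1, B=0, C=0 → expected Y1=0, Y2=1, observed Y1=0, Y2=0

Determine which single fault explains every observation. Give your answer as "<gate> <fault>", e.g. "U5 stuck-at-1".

Fault-free values for test 1 (A=1, B=1, C=1): U0=0, U1=0, U2=1, U3=1, U4=1, U5=1, U6=1, U7=1, giving Y1=1, Y2=1. Observed Y1=1, Y2=0.
Test 1: faults giving observed Y1=1, Y2=0 are {U5 stuck-at-0, U6 stuck-at-0, U7 stuck-at-0}.
Test 2 (A=1, B=0, C=0): fault-free U0=1, U1=1, U2=1, U3=1, U4=0, U5=1, U6=1, U7=1 → Y1=0, Y2=1; observed Y1=0, Y2=0. Eliminates U5 stuck-at-0, U6 stuck-at-0.
Only U7 stuck-at-0 is consistent with every test.

U7 stuck-at-0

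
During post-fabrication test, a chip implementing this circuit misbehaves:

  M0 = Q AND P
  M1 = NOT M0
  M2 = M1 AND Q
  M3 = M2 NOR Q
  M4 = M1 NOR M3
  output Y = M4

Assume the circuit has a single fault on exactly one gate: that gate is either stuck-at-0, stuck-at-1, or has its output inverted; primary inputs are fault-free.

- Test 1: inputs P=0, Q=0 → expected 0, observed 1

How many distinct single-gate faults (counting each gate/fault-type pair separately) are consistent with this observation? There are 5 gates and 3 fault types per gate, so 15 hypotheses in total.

2

Fault-free: M0=0, M1=1, M2=0, M3=1, M4=0 → 0. Observed 1.
  M0: none of the 3 fault types match ✗
  M1: none of the 3 fault types match ✗
  M2: none of the 3 fault types match ✗
  M3: none of the 3 fault types match ✗
  M4: stuck-at-1, inverted output ✓; others ✗
Consistent faults: {M4 stuck-at-1, M4 inverted output} — 2 in all.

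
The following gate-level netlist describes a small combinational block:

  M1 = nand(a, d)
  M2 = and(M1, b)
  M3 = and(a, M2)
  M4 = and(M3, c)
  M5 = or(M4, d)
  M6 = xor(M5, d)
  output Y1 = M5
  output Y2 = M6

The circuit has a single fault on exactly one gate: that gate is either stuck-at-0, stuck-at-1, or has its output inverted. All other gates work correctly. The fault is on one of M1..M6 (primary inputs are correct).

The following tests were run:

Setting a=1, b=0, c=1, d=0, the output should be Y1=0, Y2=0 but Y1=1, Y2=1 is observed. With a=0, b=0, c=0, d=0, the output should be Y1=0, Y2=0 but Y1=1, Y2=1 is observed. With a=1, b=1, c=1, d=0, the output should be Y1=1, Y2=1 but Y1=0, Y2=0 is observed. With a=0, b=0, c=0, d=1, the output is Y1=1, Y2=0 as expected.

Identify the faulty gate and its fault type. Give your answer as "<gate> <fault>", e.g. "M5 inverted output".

M4 inverted output

Fault-free values for test 1 (a=1, b=0, c=1, d=0): M1=1, M2=0, M3=0, M4=0, M5=0, M6=0, giving Y1=0, Y2=0. Observed Y1=1, Y2=1.
Test 1: faults giving observed Y1=1, Y2=1 are {M2 stuck-at-1, M2 inverted output, M3 stuck-at-1, M3 inverted output, M4 stuck-at-1, M4 inverted output, M5 stuck-at-1, M5 inverted output}.
Test 2 (a=0, b=0, c=0, d=0): fault-free M1=1, M2=0, M3=0, M4=0, M5=0, M6=0 → Y1=0, Y2=0; observed Y1=1, Y2=1. Eliminates M2 stuck-at-1, M2 inverted output, M3 stuck-at-1, M3 inverted output.
Test 3 (a=1, b=1, c=1, d=0): fault-free M1=1, M2=1, M3=1, M4=1, M5=1, M6=1 → Y1=1, Y2=1; observed Y1=0, Y2=0. Eliminates M4 stuck-at-1, M5 stuck-at-1.
Test 4 (a=0, b=0, c=0, d=1): fault-free M1=1, M2=0, M3=0, M4=0, M5=1, M6=0 → Y1=1, Y2=0; observed Y1=1, Y2=0. Eliminates M5 inverted output.
Only M4 inverted output is consistent with every test.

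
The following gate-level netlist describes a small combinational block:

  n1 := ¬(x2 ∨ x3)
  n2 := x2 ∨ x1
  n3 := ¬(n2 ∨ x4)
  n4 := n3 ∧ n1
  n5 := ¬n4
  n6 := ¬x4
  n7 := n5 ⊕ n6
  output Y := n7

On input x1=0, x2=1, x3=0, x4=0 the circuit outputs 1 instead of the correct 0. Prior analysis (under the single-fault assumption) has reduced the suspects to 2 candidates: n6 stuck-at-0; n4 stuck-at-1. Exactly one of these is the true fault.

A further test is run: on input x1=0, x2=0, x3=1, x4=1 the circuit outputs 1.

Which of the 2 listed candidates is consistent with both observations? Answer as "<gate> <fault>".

n6 stuck-at-0

Evaluate each candidate on input x1=0, x2=0, x3=1, x4=1:
  n6 stuck-at-0: n1=0, n2=0, n3=0, n4=0, n5=1, n6=0 [stuck-at-0], n7=1 → 1 — matches
  n4 stuck-at-1: n1=0, n2=0, n3=0, n4=1 [stuck-at-1], n5=0, n6=0, n7=0 → 0 — eliminated
Only n6 stuck-at-0 reproduces the observed 1.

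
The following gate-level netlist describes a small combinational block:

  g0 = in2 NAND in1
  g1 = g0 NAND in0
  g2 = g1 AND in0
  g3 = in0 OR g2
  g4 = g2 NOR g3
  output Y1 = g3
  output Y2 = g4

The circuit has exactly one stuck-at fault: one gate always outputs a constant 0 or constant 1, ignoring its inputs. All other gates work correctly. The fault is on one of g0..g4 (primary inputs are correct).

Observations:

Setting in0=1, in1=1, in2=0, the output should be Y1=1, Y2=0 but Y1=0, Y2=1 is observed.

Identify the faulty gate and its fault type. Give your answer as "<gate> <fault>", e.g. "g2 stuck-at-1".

g3 stuck-at-0

Fault-free values for test 1 (in0=1, in1=1, in2=0): g0=1, g1=0, g2=0, g3=1, g4=0, giving Y1=1, Y2=0. Observed Y1=0, Y2=1.
Test 1: faults giving observed Y1=0, Y2=1 are {g3 stuck-at-0}.
Only g3 stuck-at-0 is consistent with every test.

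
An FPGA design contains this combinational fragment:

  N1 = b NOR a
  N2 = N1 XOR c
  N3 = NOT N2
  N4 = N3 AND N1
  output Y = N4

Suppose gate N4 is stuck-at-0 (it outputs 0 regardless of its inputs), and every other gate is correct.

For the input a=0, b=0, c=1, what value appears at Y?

Propagate with N4 forced: N1=1, N2=0, N3=1, N4=0 [stuck-at-0].
So Y = 0. (Without the fault it would be 1.)

0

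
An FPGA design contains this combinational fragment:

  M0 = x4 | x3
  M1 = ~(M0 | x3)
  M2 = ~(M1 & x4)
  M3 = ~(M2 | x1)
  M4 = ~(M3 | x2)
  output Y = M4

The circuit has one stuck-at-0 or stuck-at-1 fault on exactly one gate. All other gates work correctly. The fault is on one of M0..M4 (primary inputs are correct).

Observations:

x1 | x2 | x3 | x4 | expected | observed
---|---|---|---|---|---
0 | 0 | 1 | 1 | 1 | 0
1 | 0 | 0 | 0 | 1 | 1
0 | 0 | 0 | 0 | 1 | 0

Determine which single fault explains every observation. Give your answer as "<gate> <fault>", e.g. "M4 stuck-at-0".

Fault-free values for test 1 (x1=0, x2=0, x3=1, x4=1): M0=1, M1=0, M2=1, M3=0, M4=1, giving Y=1. Observed 0.
Test 1: faults giving observed 0 are {M1 stuck-at-1, M2 stuck-at-0, M3 stuck-at-1, M4 stuck-at-0}.
Test 2 (x1=1, x2=0, x3=0, x4=0): fault-free M0=0, M1=1, M2=1, M3=0, M4=1 → 1; observed 1. Eliminates M3 stuck-at-1, M4 stuck-at-0.
Test 3 (x1=0, x2=0, x3=0, x4=0): fault-free M0=0, M1=1, M2=1, M3=0, M4=1 → 1; observed 0. Eliminates M1 stuck-at-1.
Only M2 stuck-at-0 is consistent with every test.

M2 stuck-at-0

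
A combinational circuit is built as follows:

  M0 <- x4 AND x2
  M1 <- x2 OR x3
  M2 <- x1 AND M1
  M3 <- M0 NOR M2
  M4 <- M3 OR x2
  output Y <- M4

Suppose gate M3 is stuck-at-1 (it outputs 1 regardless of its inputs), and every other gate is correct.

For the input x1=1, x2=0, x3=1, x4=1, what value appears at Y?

1

Propagate with M3 forced: M0=0, M1=1, M2=1, M3=1 [stuck-at-1], M4=1.
So Y = 1. (Without the fault it would be 0.)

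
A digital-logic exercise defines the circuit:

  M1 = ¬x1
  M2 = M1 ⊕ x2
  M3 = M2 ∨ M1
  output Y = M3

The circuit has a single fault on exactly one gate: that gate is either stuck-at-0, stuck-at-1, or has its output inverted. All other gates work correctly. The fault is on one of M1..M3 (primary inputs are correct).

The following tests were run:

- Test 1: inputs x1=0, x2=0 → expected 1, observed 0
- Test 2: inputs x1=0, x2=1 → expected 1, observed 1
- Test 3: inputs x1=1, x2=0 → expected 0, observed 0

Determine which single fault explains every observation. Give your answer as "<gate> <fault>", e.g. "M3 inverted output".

M1 stuck-at-0

Fault-free values for test 1 (x1=0, x2=0): M1=1, M2=1, M3=1, giving Y=1. Observed 0.
Test 1: faults giving observed 0 are {M1 stuck-at-0, M1 inverted output, M3 stuck-at-0, M3 inverted output}.
Test 2 (x1=0, x2=1): fault-free M1=1, M2=0, M3=1 → 1; observed 1. Eliminates M3 stuck-at-0, M3 inverted output.
Test 3 (x1=1, x2=0): fault-free M1=0, M2=0, M3=0 → 0; observed 0. Eliminates M1 inverted output.
Only M1 stuck-at-0 is consistent with every test.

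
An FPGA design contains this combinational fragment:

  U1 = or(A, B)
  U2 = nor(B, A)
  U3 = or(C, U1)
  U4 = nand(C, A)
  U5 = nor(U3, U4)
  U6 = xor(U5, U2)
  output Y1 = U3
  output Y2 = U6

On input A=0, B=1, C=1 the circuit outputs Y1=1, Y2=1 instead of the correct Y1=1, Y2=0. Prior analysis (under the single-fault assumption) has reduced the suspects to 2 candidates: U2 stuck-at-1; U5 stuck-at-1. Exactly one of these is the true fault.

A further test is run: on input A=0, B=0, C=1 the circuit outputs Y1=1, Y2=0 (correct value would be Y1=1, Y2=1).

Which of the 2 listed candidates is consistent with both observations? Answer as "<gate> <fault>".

Evaluate each candidate on input A=0, B=0, C=1:
  U2 stuck-at-1: U1=0, U2=1 [stuck-at-1], U3=1, U4=1, U5=0, U6=1 → Y1=1, Y2=1 — eliminated
  U5 stuck-at-1: U1=0, U2=1, U3=1, U4=1, U5=1 [stuck-at-1], U6=0 → Y1=1, Y2=0 — matches
Only U5 stuck-at-1 reproduces the observed Y1=1, Y2=0.

U5 stuck-at-1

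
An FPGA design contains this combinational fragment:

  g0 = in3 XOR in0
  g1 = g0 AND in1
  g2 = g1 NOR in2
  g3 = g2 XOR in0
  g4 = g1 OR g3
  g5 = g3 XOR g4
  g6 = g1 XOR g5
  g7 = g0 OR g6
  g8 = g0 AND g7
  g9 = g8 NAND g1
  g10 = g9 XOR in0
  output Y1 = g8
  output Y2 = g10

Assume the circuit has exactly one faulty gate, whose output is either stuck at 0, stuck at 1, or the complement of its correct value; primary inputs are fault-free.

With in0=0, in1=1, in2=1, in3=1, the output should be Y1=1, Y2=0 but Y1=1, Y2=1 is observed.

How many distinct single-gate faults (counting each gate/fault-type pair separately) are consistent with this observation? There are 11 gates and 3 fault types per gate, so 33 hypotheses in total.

6

Fault-free: g0=1, g1=1, g2=0, g3=0, g4=1, g5=1, g6=0, g7=1, g8=1, g9=0, g10=0 → Y1=1, Y2=0. Observed Y1=1, Y2=1.
  g0: none of the 3 fault types match ✗
  g1: stuck-at-0, inverted output ✓; others ✗
  g2: none of the 3 fault types match ✗
  g3: none of the 3 fault types match ✗
  g4: none of the 3 fault types match ✗
  g5: none of the 3 fault types match ✗
  g6: none of the 3 fault types match ✗
  g7: none of the 3 fault types match ✗
  g8: none of the 3 fault types match ✗
  g9: stuck-at-1, inverted output ✓; others ✗
  g10: stuck-at-1, inverted output ✓; others ✗
Consistent faults: {g1 stuck-at-0, g1 inverted output, g9 stuck-at-1, g9 inverted output, g10 stuck-at-1, g10 inverted output} — 6 in all.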